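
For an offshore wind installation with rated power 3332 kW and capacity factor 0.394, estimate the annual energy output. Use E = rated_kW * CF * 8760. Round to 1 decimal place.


Annual energy = rated_kW * capacity_factor * hours_per_year
Given: P_rated = 3332 kW, CF = 0.394, hours = 8760
E = 3332 * 0.394 * 8760
E = 11500198.1 kWh

11500198.1


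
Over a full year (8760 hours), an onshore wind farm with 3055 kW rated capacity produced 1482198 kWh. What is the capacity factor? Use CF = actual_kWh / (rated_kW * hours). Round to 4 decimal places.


Capacity factor = actual output / maximum possible output
Maximum possible = rated * hours = 3055 * 8760 = 26761800 kWh
CF = 1482198 / 26761800
CF = 0.0554

0.0554


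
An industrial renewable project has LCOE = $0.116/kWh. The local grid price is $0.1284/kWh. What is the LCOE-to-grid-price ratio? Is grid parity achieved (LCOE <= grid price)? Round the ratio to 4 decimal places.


Compare LCOE to grid price:
  LCOE = $0.116/kWh, Grid price = $0.1284/kWh
  Ratio = LCOE / grid_price = 0.116 / 0.1284 = 0.9034
  Grid parity achieved (ratio <= 1)? yes

0.9034


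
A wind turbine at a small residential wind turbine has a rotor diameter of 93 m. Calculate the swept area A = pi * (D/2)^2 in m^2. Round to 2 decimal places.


Compute the rotor radius:
  r = D / 2 = 93 / 2 = 46.5 m
Calculate swept area:
  A = pi * r^2 = pi * 46.5^2
  A = 6792.91 m^2

6792.91


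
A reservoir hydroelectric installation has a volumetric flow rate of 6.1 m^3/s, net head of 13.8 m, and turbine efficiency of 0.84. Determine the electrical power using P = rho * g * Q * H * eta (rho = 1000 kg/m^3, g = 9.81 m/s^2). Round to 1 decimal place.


Apply the hydropower formula P = rho * g * Q * H * eta
rho * g = 1000 * 9.81 = 9810.0
P = 9810.0 * 6.1 * 13.8 * 0.84
P = 693676.9 W

693676.9


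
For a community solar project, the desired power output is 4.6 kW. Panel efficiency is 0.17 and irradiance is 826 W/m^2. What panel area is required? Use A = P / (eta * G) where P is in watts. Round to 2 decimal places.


Convert target power to watts: P = 4.6 * 1000 = 4600.0 W
Compute denominator: eta * G = 0.17 * 826 = 140.42
Required area A = P / (eta * G) = 4600.0 / 140.42
A = 32.76 m^2

32.76


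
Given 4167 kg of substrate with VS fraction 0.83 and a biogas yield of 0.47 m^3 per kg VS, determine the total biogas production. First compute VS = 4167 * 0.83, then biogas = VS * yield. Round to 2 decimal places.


Compute volatile solids:
  VS = mass * VS_fraction = 4167 * 0.83 = 3458.61 kg
Calculate biogas volume:
  Biogas = VS * specific_yield = 3458.61 * 0.47
  Biogas = 1625.55 m^3

1625.55


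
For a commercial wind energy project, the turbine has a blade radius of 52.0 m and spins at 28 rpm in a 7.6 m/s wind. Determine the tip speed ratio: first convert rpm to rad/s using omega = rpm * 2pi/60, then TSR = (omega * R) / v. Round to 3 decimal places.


Convert rotational speed to rad/s:
  omega = 28 * 2 * pi / 60 = 2.9322 rad/s
Compute tip speed:
  v_tip = omega * R = 2.9322 * 52.0 = 152.472 m/s
Tip speed ratio:
  TSR = v_tip / v_wind = 152.472 / 7.6 = 20.062

20.062


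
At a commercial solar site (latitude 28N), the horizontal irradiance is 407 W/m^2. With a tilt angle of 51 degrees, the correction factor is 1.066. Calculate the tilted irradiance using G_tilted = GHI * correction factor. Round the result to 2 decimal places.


Identify the given values:
  GHI = 407 W/m^2, tilt correction factor = 1.066
Apply the formula G_tilted = GHI * factor:
  G_tilted = 407 * 1.066
  G_tilted = 433.86 W/m^2

433.86


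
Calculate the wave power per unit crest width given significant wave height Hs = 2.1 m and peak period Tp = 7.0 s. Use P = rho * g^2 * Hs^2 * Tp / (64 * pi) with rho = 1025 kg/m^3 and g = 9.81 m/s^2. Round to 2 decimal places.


Apply wave power formula:
  g^2 = 9.81^2 = 96.2361
  Hs^2 = 2.1^2 = 4.41
  Numerator = rho * g^2 * Hs^2 * Tp = 1025 * 96.2361 * 4.41 * 7.0 = 3045078.62
  Denominator = 64 * pi = 201.0619
  P = 3045078.62 / 201.0619 = 15144.98 W/m

15144.98


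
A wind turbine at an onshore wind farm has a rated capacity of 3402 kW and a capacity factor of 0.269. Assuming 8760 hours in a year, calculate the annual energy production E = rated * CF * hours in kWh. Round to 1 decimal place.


Annual energy = rated_kW * capacity_factor * hours_per_year
Given: P_rated = 3402 kW, CF = 0.269, hours = 8760
E = 3402 * 0.269 * 8760
E = 8016608.9 kWh

8016608.9


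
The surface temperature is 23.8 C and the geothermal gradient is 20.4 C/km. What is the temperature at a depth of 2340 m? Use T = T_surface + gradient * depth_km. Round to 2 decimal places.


Convert depth to km: 2340 / 1000 = 2.34 km
Temperature increase = gradient * depth_km = 20.4 * 2.34 = 47.74 C
Temperature at depth = T_surface + delta_T = 23.8 + 47.74
T = 71.54 C

71.54


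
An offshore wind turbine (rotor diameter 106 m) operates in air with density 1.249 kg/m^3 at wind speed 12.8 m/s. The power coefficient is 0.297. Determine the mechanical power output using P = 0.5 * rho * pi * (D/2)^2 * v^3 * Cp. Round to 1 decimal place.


Step 1 -- Compute swept area:
  A = pi * (D/2)^2 = pi * (106/2)^2 = 8824.73 m^2
Step 2 -- Apply wind power equation:
  P = 0.5 * rho * A * v^3 * Cp
  v^3 = 12.8^3 = 2097.152
  P = 0.5 * 1.249 * 8824.73 * 2097.152 * 0.297
  P = 3432578.0 W

3432578.0


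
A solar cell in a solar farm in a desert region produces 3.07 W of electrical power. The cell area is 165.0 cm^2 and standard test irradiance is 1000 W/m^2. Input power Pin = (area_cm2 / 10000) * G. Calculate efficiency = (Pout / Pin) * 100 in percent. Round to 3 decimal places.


First compute the input power:
  Pin = area_cm2 / 10000 * G = 165.0 / 10000 * 1000 = 16.5 W
Then compute efficiency:
  Efficiency = (Pout / Pin) * 100 = (3.07 / 16.5) * 100
  Efficiency = 18.606%

18.606


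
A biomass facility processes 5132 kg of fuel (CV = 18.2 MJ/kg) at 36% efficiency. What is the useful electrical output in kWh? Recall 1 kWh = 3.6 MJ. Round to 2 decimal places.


Total energy = mass * CV = 5132 * 18.2 = 93402.4 MJ
Useful energy = total * eta = 93402.4 * 0.36 = 33624.86 MJ
Convert to kWh: 33624.86 / 3.6
Useful energy = 9340.24 kWh

9340.24


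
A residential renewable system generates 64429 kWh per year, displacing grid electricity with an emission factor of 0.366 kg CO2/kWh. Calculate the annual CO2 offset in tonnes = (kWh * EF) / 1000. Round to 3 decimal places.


CO2 offset in kg = generation * emission_factor
CO2 offset = 64429 * 0.366 = 23581.01 kg
Convert to tonnes:
  CO2 offset = 23581.01 / 1000 = 23.581 tonnes

23.581


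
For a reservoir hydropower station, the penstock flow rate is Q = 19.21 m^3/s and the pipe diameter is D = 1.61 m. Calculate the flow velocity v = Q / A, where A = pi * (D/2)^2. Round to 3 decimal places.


Compute pipe cross-sectional area:
  A = pi * (D/2)^2 = pi * (1.61/2)^2 = 2.0358 m^2
Calculate velocity:
  v = Q / A = 19.21 / 2.0358
  v = 9.436 m/s

9.436


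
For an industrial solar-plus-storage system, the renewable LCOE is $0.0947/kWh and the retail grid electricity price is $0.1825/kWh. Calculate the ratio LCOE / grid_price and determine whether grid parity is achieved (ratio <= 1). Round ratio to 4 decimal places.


Compare LCOE to grid price:
  LCOE = $0.0947/kWh, Grid price = $0.1825/kWh
  Ratio = LCOE / grid_price = 0.0947 / 0.1825 = 0.5189
  Grid parity achieved (ratio <= 1)? yes

0.5189


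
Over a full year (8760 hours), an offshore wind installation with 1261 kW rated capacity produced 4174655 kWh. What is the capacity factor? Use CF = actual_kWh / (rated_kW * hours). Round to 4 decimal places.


Capacity factor = actual output / maximum possible output
Maximum possible = rated * hours = 1261 * 8760 = 11046360 kWh
CF = 4174655 / 11046360
CF = 0.3779

0.3779


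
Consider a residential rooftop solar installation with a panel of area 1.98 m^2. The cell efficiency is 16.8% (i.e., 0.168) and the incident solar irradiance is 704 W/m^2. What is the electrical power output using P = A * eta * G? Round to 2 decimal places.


Use the solar power formula P = A * eta * G.
Given: A = 1.98 m^2, eta = 0.168, G = 704 W/m^2
P = 1.98 * 0.168 * 704
P = 234.18 W

234.18


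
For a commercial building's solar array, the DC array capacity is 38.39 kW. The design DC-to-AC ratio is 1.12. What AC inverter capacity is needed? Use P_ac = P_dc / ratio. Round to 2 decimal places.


The inverter AC capacity is determined by the DC/AC ratio.
Given: P_dc = 38.39 kW, DC/AC ratio = 1.12
P_ac = P_dc / ratio = 38.39 / 1.12
P_ac = 34.28 kW

34.28


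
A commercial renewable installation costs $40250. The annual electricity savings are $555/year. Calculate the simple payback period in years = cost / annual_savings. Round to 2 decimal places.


Simple payback period = initial cost / annual savings
Payback = 40250 / 555
Payback = 72.52 years

72.52


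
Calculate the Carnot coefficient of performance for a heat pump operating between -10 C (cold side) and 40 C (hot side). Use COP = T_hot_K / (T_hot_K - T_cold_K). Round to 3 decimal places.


Convert to Kelvin:
  T_hot = 40 + 273.15 = 313.15 K
  T_cold = -10 + 273.15 = 263.15 K
Apply Carnot COP formula:
  COP = T_hot_K / (T_hot_K - T_cold_K) = 313.15 / 50.0
  COP = 6.263

6.263


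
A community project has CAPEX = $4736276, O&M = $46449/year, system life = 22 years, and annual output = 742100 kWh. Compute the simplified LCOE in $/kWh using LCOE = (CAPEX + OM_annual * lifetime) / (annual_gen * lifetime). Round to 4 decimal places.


Total cost = CAPEX + OM * lifetime = 4736276 + 46449 * 22 = 4736276 + 1021878 = 5758154
Total generation = annual * lifetime = 742100 * 22 = 16326200 kWh
LCOE = 5758154 / 16326200
LCOE = 0.3527 $/kWh

0.3527


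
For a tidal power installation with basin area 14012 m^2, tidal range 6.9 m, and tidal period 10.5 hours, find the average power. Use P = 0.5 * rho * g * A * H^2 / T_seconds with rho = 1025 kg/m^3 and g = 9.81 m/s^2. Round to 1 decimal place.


Convert period to seconds: T = 10.5 * 3600 = 37800.0 s
H^2 = 6.9^2 = 47.61
P = 0.5 * rho * g * A * H^2 / T
P = 0.5 * 1025 * 9.81 * 14012 * 47.61 / 37800.0
P = 88729.8 W

88729.8


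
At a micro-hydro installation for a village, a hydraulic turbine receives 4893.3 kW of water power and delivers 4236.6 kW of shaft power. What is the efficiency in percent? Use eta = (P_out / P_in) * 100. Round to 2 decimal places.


Turbine efficiency = (output power / input power) * 100
eta = (4236.6 / 4893.3) * 100
eta = 86.58%

86.58


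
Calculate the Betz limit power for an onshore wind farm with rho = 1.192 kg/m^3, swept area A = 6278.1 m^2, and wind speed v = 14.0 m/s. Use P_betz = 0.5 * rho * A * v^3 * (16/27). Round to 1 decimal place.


The Betz coefficient Cp_max = 16/27 = 0.5926
v^3 = 14.0^3 = 2744.0
P_betz = 0.5 * rho * A * v^3 * Cp_max
P_betz = 0.5 * 1.192 * 6278.1 * 2744.0 * 0.5926
P_betz = 6084358.8 W

6084358.8


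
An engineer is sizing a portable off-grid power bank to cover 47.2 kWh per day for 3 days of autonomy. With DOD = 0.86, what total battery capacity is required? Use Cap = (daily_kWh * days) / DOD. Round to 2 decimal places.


Total energy needed = daily * days = 47.2 * 3 = 141.6 kWh
Account for depth of discharge:
  Cap = total_energy / DOD = 141.6 / 0.86
  Cap = 164.65 kWh

164.65


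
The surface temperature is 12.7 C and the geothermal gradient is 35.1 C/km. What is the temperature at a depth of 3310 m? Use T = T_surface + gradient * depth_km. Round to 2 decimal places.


Convert depth to km: 3310 / 1000 = 3.31 km
Temperature increase = gradient * depth_km = 35.1 * 3.31 = 116.18 C
Temperature at depth = T_surface + delta_T = 12.7 + 116.18
T = 128.88 C

128.88


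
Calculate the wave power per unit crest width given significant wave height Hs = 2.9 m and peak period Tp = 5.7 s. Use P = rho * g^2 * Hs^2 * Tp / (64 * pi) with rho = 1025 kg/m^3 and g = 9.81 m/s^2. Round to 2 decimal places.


Apply wave power formula:
  g^2 = 9.81^2 = 96.2361
  Hs^2 = 2.9^2 = 8.41
  Numerator = rho * g^2 * Hs^2 * Tp = 1025 * 96.2361 * 8.41 * 5.7 = 4728601.67
  Denominator = 64 * pi = 201.0619
  P = 4728601.67 / 201.0619 = 23518.14 W/m

23518.14


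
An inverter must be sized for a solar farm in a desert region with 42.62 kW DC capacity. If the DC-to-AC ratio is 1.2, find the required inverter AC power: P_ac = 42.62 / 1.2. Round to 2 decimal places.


The inverter AC capacity is determined by the DC/AC ratio.
Given: P_dc = 42.62 kW, DC/AC ratio = 1.2
P_ac = P_dc / ratio = 42.62 / 1.2
P_ac = 35.52 kW

35.52


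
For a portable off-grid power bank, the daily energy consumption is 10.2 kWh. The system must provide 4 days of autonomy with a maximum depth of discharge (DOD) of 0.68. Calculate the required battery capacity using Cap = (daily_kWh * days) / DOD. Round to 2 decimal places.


Total energy needed = daily * days = 10.2 * 4 = 40.8 kWh
Account for depth of discharge:
  Cap = total_energy / DOD = 40.8 / 0.68
  Cap = 60.00 kWh

60.00


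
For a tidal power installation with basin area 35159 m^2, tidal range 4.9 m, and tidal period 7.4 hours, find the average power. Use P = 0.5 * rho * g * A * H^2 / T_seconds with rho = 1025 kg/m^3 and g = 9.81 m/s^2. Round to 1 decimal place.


Convert period to seconds: T = 7.4 * 3600 = 26640.0 s
H^2 = 4.9^2 = 24.01
P = 0.5 * rho * g * A * H^2 / T
P = 0.5 * 1025 * 9.81 * 35159 * 24.01 / 26640.0
P = 159315.2 W

159315.2


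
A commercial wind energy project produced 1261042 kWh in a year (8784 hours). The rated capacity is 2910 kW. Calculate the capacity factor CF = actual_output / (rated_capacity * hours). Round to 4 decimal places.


Capacity factor = actual output / maximum possible output
Maximum possible = rated * hours = 2910 * 8784 = 25561440 kWh
CF = 1261042 / 25561440
CF = 0.0493

0.0493


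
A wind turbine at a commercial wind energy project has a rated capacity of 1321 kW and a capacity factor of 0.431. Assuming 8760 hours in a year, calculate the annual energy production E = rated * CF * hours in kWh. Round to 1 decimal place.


Annual energy = rated_kW * capacity_factor * hours_per_year
Given: P_rated = 1321 kW, CF = 0.431, hours = 8760
E = 1321 * 0.431 * 8760
E = 4987514.8 kWh

4987514.8


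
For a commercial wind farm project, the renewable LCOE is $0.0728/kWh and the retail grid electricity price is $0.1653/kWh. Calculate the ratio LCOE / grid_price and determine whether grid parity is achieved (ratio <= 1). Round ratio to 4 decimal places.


Compare LCOE to grid price:
  LCOE = $0.0728/kWh, Grid price = $0.1653/kWh
  Ratio = LCOE / grid_price = 0.0728 / 0.1653 = 0.4404
  Grid parity achieved (ratio <= 1)? yes

0.4404


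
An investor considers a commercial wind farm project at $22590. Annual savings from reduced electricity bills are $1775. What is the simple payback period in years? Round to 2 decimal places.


Simple payback period = initial cost / annual savings
Payback = 22590 / 1775
Payback = 12.73 years

12.73


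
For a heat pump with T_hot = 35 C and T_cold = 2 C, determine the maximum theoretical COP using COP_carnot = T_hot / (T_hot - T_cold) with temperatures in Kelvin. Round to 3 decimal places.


Convert to Kelvin:
  T_hot = 35 + 273.15 = 308.15 K
  T_cold = 2 + 273.15 = 275.15 K
Apply Carnot COP formula:
  COP = T_hot_K / (T_hot_K - T_cold_K) = 308.15 / 33.0
  COP = 9.338

9.338


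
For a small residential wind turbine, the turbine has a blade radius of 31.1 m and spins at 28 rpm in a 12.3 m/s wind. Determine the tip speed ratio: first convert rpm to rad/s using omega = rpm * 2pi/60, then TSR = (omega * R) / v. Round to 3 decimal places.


Convert rotational speed to rad/s:
  omega = 28 * 2 * pi / 60 = 2.9322 rad/s
Compute tip speed:
  v_tip = omega * R = 2.9322 * 31.1 = 91.19 m/s
Tip speed ratio:
  TSR = v_tip / v_wind = 91.19 / 12.3 = 7.414

7.414


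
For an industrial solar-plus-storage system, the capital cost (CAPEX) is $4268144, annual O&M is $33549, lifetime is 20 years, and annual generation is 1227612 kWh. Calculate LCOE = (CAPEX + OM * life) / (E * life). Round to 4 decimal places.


Total cost = CAPEX + OM * lifetime = 4268144 + 33549 * 20 = 4268144 + 670980 = 4939124
Total generation = annual * lifetime = 1227612 * 20 = 24552240 kWh
LCOE = 4939124 / 24552240
LCOE = 0.2012 $/kWh

0.2012


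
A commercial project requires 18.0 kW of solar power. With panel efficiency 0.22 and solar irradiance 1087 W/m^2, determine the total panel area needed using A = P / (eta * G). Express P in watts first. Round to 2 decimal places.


Convert target power to watts: P = 18.0 * 1000 = 18000.0 W
Compute denominator: eta * G = 0.22 * 1087 = 239.14
Required area A = P / (eta * G) = 18000.0 / 239.14
A = 75.27 m^2

75.27


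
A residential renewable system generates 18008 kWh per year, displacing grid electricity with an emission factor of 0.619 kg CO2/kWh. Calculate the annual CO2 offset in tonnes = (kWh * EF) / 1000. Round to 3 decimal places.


CO2 offset in kg = generation * emission_factor
CO2 offset = 18008 * 0.619 = 11146.95 kg
Convert to tonnes:
  CO2 offset = 11146.95 / 1000 = 11.147 tonnes

11.147


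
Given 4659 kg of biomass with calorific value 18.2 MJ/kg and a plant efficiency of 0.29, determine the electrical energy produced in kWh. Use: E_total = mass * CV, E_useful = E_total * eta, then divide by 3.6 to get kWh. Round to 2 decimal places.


Total energy = mass * CV = 4659 * 18.2 = 84793.8 MJ
Useful energy = total * eta = 84793.8 * 0.29 = 24590.2 MJ
Convert to kWh: 24590.2 / 3.6
Useful energy = 6830.61 kWh

6830.61


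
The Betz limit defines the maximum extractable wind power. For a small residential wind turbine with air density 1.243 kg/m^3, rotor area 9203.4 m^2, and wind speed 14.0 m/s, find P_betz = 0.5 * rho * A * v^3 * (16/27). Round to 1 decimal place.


The Betz coefficient Cp_max = 16/27 = 0.5926
v^3 = 14.0^3 = 2744.0
P_betz = 0.5 * rho * A * v^3 * Cp_max
P_betz = 0.5 * 1.243 * 9203.4 * 2744.0 * 0.5926
P_betz = 9301002.4 W

9301002.4


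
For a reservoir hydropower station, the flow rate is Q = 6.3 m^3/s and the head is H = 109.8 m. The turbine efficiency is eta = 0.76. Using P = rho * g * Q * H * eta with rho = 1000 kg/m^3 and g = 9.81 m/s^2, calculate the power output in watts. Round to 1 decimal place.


Apply the hydropower formula P = rho * g * Q * H * eta
rho * g = 1000 * 9.81 = 9810.0
P = 9810.0 * 6.3 * 109.8 * 0.76
P = 5157336.7 W

5157336.7


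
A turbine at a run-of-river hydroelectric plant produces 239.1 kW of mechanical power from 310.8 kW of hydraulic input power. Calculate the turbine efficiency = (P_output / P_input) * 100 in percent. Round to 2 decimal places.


Turbine efficiency = (output power / input power) * 100
eta = (239.1 / 310.8) * 100
eta = 76.93%

76.93


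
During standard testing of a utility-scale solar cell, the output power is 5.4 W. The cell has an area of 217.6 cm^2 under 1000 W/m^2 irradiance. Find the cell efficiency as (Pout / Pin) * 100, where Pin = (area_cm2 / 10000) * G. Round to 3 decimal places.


First compute the input power:
  Pin = area_cm2 / 10000 * G = 217.6 / 10000 * 1000 = 21.76 W
Then compute efficiency:
  Efficiency = (Pout / Pin) * 100 = (5.4 / 21.76) * 100
  Efficiency = 24.816%

24.816


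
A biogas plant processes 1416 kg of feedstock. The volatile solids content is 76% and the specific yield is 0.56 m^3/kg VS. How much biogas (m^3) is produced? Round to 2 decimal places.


Compute volatile solids:
  VS = mass * VS_fraction = 1416 * 0.76 = 1076.16 kg
Calculate biogas volume:
  Biogas = VS * specific_yield = 1076.16 * 0.56
  Biogas = 602.65 m^3

602.65


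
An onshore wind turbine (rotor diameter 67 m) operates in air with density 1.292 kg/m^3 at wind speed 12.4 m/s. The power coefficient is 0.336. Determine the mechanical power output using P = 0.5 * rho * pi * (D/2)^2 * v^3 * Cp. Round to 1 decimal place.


Step 1 -- Compute swept area:
  A = pi * (D/2)^2 = pi * (67/2)^2 = 3525.65 m^2
Step 2 -- Apply wind power equation:
  P = 0.5 * rho * A * v^3 * Cp
  v^3 = 12.4^3 = 1906.624
  P = 0.5 * 1.292 * 3525.65 * 1906.624 * 0.336
  P = 1459070.7 W

1459070.7


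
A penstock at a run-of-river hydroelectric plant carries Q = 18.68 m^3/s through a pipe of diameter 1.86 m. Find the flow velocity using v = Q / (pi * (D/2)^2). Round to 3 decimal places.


Compute pipe cross-sectional area:
  A = pi * (D/2)^2 = pi * (1.86/2)^2 = 2.7172 m^2
Calculate velocity:
  v = Q / A = 18.68 / 2.7172
  v = 6.875 m/s

6.875


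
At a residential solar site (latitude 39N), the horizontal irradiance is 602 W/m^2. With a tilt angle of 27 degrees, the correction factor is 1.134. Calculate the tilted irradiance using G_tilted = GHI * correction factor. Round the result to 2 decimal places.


Identify the given values:
  GHI = 602 W/m^2, tilt correction factor = 1.134
Apply the formula G_tilted = GHI * factor:
  G_tilted = 602 * 1.134
  G_tilted = 682.67 W/m^2

682.67


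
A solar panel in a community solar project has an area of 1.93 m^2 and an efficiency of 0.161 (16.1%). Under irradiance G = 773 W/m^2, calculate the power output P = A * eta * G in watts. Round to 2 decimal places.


Use the solar power formula P = A * eta * G.
Given: A = 1.93 m^2, eta = 0.161, G = 773 W/m^2
P = 1.93 * 0.161 * 773
P = 240.19 W

240.19


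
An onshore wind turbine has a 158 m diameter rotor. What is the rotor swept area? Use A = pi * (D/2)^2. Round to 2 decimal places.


Compute the rotor radius:
  r = D / 2 = 158 / 2 = 79.0 m
Calculate swept area:
  A = pi * r^2 = pi * 79.0^2
  A = 19606.68 m^2

19606.68


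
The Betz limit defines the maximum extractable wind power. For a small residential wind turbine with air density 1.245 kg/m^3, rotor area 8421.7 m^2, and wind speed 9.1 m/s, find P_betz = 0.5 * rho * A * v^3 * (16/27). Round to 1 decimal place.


The Betz coefficient Cp_max = 16/27 = 0.5926
v^3 = 9.1^3 = 753.571
P_betz = 0.5 * rho * A * v^3 * Cp_max
P_betz = 0.5 * 1.245 * 8421.7 * 753.571 * 0.5926
P_betz = 2341097.6 W

2341097.6


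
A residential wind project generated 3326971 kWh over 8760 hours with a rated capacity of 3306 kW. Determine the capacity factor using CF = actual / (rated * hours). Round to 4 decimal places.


Capacity factor = actual output / maximum possible output
Maximum possible = rated * hours = 3306 * 8760 = 28960560 kWh
CF = 3326971 / 28960560
CF = 0.1149

0.1149


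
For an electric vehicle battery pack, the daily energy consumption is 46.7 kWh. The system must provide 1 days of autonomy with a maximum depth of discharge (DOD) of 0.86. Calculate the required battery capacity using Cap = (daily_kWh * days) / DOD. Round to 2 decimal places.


Total energy needed = daily * days = 46.7 * 1 = 46.7 kWh
Account for depth of discharge:
  Cap = total_energy / DOD = 46.7 / 0.86
  Cap = 54.30 kWh

54.30


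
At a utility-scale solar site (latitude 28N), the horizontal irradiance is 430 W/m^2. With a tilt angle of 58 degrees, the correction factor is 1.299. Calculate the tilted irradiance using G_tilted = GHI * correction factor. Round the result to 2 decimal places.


Identify the given values:
  GHI = 430 W/m^2, tilt correction factor = 1.299
Apply the formula G_tilted = GHI * factor:
  G_tilted = 430 * 1.299
  G_tilted = 558.57 W/m^2

558.57


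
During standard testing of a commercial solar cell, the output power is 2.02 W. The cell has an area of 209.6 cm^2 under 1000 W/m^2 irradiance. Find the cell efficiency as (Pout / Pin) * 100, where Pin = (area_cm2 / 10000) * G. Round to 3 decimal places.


First compute the input power:
  Pin = area_cm2 / 10000 * G = 209.6 / 10000 * 1000 = 20.96 W
Then compute efficiency:
  Efficiency = (Pout / Pin) * 100 = (2.02 / 20.96) * 100
  Efficiency = 9.637%

9.637


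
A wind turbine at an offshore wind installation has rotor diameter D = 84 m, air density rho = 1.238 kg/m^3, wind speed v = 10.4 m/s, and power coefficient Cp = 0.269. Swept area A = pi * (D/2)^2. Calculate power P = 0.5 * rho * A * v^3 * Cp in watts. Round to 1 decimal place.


Step 1 -- Compute swept area:
  A = pi * (D/2)^2 = pi * (84/2)^2 = 5541.77 m^2
Step 2 -- Apply wind power equation:
  P = 0.5 * rho * A * v^3 * Cp
  v^3 = 10.4^3 = 1124.864
  P = 0.5 * 1.238 * 5541.77 * 1124.864 * 0.269
  P = 1037985.8 W

1037985.8


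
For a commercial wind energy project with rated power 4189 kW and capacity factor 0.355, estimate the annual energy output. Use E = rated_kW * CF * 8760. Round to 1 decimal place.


Annual energy = rated_kW * capacity_factor * hours_per_year
Given: P_rated = 4189 kW, CF = 0.355, hours = 8760
E = 4189 * 0.355 * 8760
E = 13026952.2 kWh

13026952.2


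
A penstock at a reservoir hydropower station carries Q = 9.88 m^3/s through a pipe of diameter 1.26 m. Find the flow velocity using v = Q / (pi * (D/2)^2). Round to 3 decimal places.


Compute pipe cross-sectional area:
  A = pi * (D/2)^2 = pi * (1.26/2)^2 = 1.2469 m^2
Calculate velocity:
  v = Q / A = 9.88 / 1.2469
  v = 7.924 m/s

7.924


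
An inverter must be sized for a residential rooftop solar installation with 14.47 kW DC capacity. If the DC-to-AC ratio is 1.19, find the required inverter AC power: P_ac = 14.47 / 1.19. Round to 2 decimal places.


The inverter AC capacity is determined by the DC/AC ratio.
Given: P_dc = 14.47 kW, DC/AC ratio = 1.19
P_ac = P_dc / ratio = 14.47 / 1.19
P_ac = 12.16 kW

12.16


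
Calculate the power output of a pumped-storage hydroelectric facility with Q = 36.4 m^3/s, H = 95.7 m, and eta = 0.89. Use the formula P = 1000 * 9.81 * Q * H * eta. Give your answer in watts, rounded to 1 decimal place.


Apply the hydropower formula P = rho * g * Q * H * eta
rho * g = 1000 * 9.81 = 9810.0
P = 9810.0 * 36.4 * 95.7 * 0.89
P = 30413915.5 W

30413915.5


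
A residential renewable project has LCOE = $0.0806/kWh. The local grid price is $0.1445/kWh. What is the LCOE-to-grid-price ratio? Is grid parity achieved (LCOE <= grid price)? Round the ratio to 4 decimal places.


Compare LCOE to grid price:
  LCOE = $0.0806/kWh, Grid price = $0.1445/kWh
  Ratio = LCOE / grid_price = 0.0806 / 0.1445 = 0.5578
  Grid parity achieved (ratio <= 1)? yes

0.5578


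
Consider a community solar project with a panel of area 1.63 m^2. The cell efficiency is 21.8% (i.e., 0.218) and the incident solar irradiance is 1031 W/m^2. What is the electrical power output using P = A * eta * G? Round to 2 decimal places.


Use the solar power formula P = A * eta * G.
Given: A = 1.63 m^2, eta = 0.218, G = 1031 W/m^2
P = 1.63 * 0.218 * 1031
P = 366.36 W

366.36


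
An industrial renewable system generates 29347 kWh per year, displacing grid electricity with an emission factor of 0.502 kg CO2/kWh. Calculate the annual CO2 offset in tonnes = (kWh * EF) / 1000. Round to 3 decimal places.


CO2 offset in kg = generation * emission_factor
CO2 offset = 29347 * 0.502 = 14732.19 kg
Convert to tonnes:
  CO2 offset = 14732.19 / 1000 = 14.732 tonnes

14.732


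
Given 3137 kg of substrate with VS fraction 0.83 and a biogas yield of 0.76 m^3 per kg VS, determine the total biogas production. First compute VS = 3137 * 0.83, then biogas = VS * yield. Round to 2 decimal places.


Compute volatile solids:
  VS = mass * VS_fraction = 3137 * 0.83 = 2603.71 kg
Calculate biogas volume:
  Biogas = VS * specific_yield = 2603.71 * 0.76
  Biogas = 1978.82 m^3

1978.82


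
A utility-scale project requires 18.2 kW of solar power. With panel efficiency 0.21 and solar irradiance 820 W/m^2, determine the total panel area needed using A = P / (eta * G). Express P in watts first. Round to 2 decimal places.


Convert target power to watts: P = 18.2 * 1000 = 18200.0 W
Compute denominator: eta * G = 0.21 * 820 = 172.2
Required area A = P / (eta * G) = 18200.0 / 172.2
A = 105.69 m^2

105.69


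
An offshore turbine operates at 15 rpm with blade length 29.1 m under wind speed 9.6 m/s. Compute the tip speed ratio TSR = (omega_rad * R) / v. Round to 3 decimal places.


Convert rotational speed to rad/s:
  omega = 15 * 2 * pi / 60 = 1.5708 rad/s
Compute tip speed:
  v_tip = omega * R = 1.5708 * 29.1 = 45.71 m/s
Tip speed ratio:
  TSR = v_tip / v_wind = 45.71 / 9.6 = 4.761

4.761


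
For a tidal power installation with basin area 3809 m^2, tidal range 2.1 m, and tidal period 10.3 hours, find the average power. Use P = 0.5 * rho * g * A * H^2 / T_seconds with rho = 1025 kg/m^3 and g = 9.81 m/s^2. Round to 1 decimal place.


Convert period to seconds: T = 10.3 * 3600 = 37080.0 s
H^2 = 2.1^2 = 4.41
P = 0.5 * rho * g * A * H^2 / T
P = 0.5 * 1025 * 9.81 * 3809 * 4.41 / 37080.0
P = 2277.6 W

2277.6


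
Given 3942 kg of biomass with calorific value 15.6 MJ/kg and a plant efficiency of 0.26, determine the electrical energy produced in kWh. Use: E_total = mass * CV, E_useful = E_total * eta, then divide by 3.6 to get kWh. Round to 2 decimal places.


Total energy = mass * CV = 3942 * 15.6 = 61495.2 MJ
Useful energy = total * eta = 61495.2 * 0.26 = 15988.75 MJ
Convert to kWh: 15988.75 / 3.6
Useful energy = 4441.32 kWh

4441.32


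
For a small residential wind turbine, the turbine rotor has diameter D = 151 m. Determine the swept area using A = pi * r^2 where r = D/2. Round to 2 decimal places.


Compute the rotor radius:
  r = D / 2 = 151 / 2 = 75.5 m
Calculate swept area:
  A = pi * r^2 = pi * 75.5^2
  A = 17907.86 m^2

17907.86


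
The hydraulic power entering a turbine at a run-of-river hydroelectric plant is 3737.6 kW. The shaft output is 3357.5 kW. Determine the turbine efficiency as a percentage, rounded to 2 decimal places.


Turbine efficiency = (output power / input power) * 100
eta = (3357.5 / 3737.6) * 100
eta = 89.83%

89.83


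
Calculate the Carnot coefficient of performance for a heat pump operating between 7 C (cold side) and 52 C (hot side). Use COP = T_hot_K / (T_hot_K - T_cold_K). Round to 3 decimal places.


Convert to Kelvin:
  T_hot = 52 + 273.15 = 325.15 K
  T_cold = 7 + 273.15 = 280.15 K
Apply Carnot COP formula:
  COP = T_hot_K / (T_hot_K - T_cold_K) = 325.15 / 45.0
  COP = 7.226

7.226


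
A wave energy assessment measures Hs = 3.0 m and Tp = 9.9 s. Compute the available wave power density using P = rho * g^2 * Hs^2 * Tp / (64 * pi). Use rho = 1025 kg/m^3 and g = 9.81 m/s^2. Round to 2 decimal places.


Apply wave power formula:
  g^2 = 9.81^2 = 96.2361
  Hs^2 = 3.0^2 = 9.0
  Numerator = rho * g^2 * Hs^2 * Tp = 1025 * 96.2361 * 9.0 * 9.9 = 8789002.42
  Denominator = 64 * pi = 201.0619
  P = 8789002.42 / 201.0619 = 43712.91 W/m

43712.91


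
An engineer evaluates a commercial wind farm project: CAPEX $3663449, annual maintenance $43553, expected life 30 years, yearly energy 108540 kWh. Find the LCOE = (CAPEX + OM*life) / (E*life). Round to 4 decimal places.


Total cost = CAPEX + OM * lifetime = 3663449 + 43553 * 30 = 3663449 + 1306590 = 4970039
Total generation = annual * lifetime = 108540 * 30 = 3256200 kWh
LCOE = 4970039 / 3256200
LCOE = 1.5263 $/kWh

1.5263


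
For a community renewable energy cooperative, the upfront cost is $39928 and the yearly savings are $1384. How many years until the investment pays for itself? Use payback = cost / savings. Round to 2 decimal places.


Simple payback period = initial cost / annual savings
Payback = 39928 / 1384
Payback = 28.85 years

28.85


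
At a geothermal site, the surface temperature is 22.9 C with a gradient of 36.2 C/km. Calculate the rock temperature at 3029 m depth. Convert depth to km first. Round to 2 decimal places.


Convert depth to km: 3029 / 1000 = 3.029 km
Temperature increase = gradient * depth_km = 36.2 * 3.029 = 109.65 C
Temperature at depth = T_surface + delta_T = 22.9 + 109.65
T = 132.55 C

132.55


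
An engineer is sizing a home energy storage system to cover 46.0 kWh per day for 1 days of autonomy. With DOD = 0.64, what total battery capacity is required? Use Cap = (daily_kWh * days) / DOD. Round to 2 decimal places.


Total energy needed = daily * days = 46.0 * 1 = 46.0 kWh
Account for depth of discharge:
  Cap = total_energy / DOD = 46.0 / 0.64
  Cap = 71.88 kWh

71.88


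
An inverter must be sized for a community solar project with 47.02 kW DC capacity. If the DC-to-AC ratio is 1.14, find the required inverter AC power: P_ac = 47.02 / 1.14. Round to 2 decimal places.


The inverter AC capacity is determined by the DC/AC ratio.
Given: P_dc = 47.02 kW, DC/AC ratio = 1.14
P_ac = P_dc / ratio = 47.02 / 1.14
P_ac = 41.25 kW

41.25


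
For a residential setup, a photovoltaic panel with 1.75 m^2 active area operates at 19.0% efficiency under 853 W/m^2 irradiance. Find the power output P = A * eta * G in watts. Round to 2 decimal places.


Use the solar power formula P = A * eta * G.
Given: A = 1.75 m^2, eta = 0.19, G = 853 W/m^2
P = 1.75 * 0.19 * 853
P = 283.62 W

283.62


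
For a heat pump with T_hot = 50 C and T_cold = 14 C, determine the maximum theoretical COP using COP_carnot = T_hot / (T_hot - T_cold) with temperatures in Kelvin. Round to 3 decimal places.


Convert to Kelvin:
  T_hot = 50 + 273.15 = 323.15 K
  T_cold = 14 + 273.15 = 287.15 K
Apply Carnot COP formula:
  COP = T_hot_K / (T_hot_K - T_cold_K) = 323.15 / 36.0
  COP = 8.976

8.976


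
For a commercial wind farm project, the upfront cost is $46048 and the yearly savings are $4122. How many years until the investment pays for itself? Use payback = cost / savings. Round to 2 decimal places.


Simple payback period = initial cost / annual savings
Payback = 46048 / 4122
Payback = 11.17 years

11.17


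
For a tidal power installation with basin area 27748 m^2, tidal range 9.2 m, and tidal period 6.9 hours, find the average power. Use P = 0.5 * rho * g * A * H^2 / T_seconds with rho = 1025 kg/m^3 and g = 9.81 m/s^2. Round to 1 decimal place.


Convert period to seconds: T = 6.9 * 3600 = 24840.0 s
H^2 = 9.2^2 = 84.64
P = 0.5 * rho * g * A * H^2 / T
P = 0.5 * 1025 * 9.81 * 27748 * 84.64 / 24840.0
P = 475355.6 W

475355.6


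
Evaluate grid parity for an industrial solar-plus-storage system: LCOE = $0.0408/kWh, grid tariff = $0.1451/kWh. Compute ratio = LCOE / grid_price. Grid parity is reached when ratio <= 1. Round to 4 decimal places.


Compare LCOE to grid price:
  LCOE = $0.0408/kWh, Grid price = $0.1451/kWh
  Ratio = LCOE / grid_price = 0.0408 / 0.1451 = 0.2812
  Grid parity achieved (ratio <= 1)? yes

0.2812


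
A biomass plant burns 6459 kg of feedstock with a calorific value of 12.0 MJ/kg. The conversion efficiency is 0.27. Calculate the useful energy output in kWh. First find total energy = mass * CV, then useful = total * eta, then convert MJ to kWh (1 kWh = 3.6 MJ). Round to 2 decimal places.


Total energy = mass * CV = 6459 * 12.0 = 77508.0 MJ
Useful energy = total * eta = 77508.0 * 0.27 = 20927.16 MJ
Convert to kWh: 20927.16 / 3.6
Useful energy = 5813.10 kWh

5813.10


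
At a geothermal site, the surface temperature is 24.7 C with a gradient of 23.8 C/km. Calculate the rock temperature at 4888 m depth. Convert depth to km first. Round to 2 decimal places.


Convert depth to km: 4888 / 1000 = 4.888 km
Temperature increase = gradient * depth_km = 23.8 * 4.888 = 116.33 C
Temperature at depth = T_surface + delta_T = 24.7 + 116.33
T = 141.03 C

141.03


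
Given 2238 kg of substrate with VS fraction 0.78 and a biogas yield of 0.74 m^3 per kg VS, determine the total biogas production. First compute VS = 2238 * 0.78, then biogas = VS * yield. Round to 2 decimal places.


Compute volatile solids:
  VS = mass * VS_fraction = 2238 * 0.78 = 1745.64 kg
Calculate biogas volume:
  Biogas = VS * specific_yield = 1745.64 * 0.74
  Biogas = 1291.77 m^3

1291.77


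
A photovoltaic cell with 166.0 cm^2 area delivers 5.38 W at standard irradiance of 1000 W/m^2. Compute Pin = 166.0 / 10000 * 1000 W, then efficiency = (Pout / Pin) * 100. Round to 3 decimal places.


First compute the input power:
  Pin = area_cm2 / 10000 * G = 166.0 / 10000 * 1000 = 16.6 W
Then compute efficiency:
  Efficiency = (Pout / Pin) * 100 = (5.38 / 16.6) * 100
  Efficiency = 32.410%

32.410


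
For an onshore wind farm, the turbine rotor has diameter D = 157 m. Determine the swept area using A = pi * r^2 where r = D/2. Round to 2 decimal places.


Compute the rotor radius:
  r = D / 2 = 157 / 2 = 78.5 m
Calculate swept area:
  A = pi * r^2 = pi * 78.5^2
  A = 19359.28 m^2

19359.28


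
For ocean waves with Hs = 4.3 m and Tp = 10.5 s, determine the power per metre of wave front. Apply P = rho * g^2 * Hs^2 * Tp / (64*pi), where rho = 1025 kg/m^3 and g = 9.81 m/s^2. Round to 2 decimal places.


Apply wave power formula:
  g^2 = 9.81^2 = 96.2361
  Hs^2 = 4.3^2 = 18.49
  Numerator = rho * g^2 * Hs^2 * Tp = 1025 * 96.2361 * 18.49 * 10.5 = 19150851.58
  Denominator = 64 * pi = 201.0619
  P = 19150851.58 / 201.0619 = 95248.52 W/m

95248.52


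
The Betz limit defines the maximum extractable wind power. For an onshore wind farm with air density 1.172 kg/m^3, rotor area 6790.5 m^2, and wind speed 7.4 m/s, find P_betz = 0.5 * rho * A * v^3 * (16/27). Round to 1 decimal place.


The Betz coefficient Cp_max = 16/27 = 0.5926
v^3 = 7.4^3 = 405.224
P_betz = 0.5 * rho * A * v^3 * Cp_max
P_betz = 0.5 * 1.172 * 6790.5 * 405.224 * 0.5926
P_betz = 955544.1 W

955544.1


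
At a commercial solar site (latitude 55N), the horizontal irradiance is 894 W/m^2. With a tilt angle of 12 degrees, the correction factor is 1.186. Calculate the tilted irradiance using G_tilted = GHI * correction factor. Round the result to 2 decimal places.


Identify the given values:
  GHI = 894 W/m^2, tilt correction factor = 1.186
Apply the formula G_tilted = GHI * factor:
  G_tilted = 894 * 1.186
  G_tilted = 1060.28 W/m^2

1060.28


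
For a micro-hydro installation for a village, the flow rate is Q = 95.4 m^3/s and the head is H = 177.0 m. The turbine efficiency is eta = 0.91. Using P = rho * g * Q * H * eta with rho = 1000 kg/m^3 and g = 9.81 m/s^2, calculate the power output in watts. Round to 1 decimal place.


Apply the hydropower formula P = rho * g * Q * H * eta
rho * g = 1000 * 9.81 = 9810.0
P = 9810.0 * 95.4 * 177.0 * 0.91
P = 150741225.2 W

150741225.2


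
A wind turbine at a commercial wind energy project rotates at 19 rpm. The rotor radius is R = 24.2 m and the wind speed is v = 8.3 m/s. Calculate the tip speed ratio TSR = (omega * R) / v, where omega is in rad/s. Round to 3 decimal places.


Convert rotational speed to rad/s:
  omega = 19 * 2 * pi / 60 = 1.9897 rad/s
Compute tip speed:
  v_tip = omega * R = 1.9897 * 24.2 = 48.15 m/s
Tip speed ratio:
  TSR = v_tip / v_wind = 48.15 / 8.3 = 5.801

5.801


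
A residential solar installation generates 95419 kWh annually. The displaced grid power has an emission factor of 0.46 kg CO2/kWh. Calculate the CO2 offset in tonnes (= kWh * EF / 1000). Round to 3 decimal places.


CO2 offset in kg = generation * emission_factor
CO2 offset = 95419 * 0.46 = 43892.74 kg
Convert to tonnes:
  CO2 offset = 43892.74 / 1000 = 43.893 tonnes

43.893


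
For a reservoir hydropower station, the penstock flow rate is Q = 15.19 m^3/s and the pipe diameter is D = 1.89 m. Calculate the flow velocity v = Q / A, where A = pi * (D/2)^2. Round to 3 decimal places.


Compute pipe cross-sectional area:
  A = pi * (D/2)^2 = pi * (1.89/2)^2 = 2.8055 m^2
Calculate velocity:
  v = Q / A = 15.19 / 2.8055
  v = 5.414 m/s

5.414


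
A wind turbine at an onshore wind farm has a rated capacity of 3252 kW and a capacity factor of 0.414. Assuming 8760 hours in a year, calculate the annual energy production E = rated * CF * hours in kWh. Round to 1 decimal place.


Annual energy = rated_kW * capacity_factor * hours_per_year
Given: P_rated = 3252 kW, CF = 0.414, hours = 8760
E = 3252 * 0.414 * 8760
E = 11793833.3 kWh

11793833.3


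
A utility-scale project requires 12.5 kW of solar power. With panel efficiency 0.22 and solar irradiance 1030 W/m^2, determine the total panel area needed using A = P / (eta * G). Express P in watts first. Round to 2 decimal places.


Convert target power to watts: P = 12.5 * 1000 = 12500.0 W
Compute denominator: eta * G = 0.22 * 1030 = 226.6
Required area A = P / (eta * G) = 12500.0 / 226.6
A = 55.16 m^2

55.16
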